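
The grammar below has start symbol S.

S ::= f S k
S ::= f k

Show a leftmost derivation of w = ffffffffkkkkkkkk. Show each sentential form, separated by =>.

S => fSk   [S ::= f S k]
fSk => ffSkk   [S ::= f S k]
ffSkk => fffSkkk   [S ::= f S k]
fffSkkk => ffffSkkkk   [S ::= f S k]
ffffSkkkk => fffffSkkkkk   [S ::= f S k]
fffffSkkkkk => ffffffSkkkkkk   [S ::= f S k]
ffffffSkkkkkk => fffffffSkkkkkkk   [S ::= f S k]
fffffffSkkkkkkk => ffffffffkkkkkkkk   [S ::= f k]

S => fSk => ffSkk => fffSkkk => ffffSkkkk => fffffSkkkkk => ffffffSkkkkkk => fffffffSkkkkkkk => ffffffffkkkkkkkk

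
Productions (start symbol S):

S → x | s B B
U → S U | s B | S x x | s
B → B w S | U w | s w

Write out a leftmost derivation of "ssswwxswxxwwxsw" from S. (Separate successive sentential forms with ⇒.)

S ⇒ sBB   [S → s B B]
sBB ⇒ sBwSB   [B → B w S]
sBwSB ⇒ sUwwSB   [B → U w]
sUwwSB ⇒ sSxxwwSB   [U → S x x]
sSxxwwSB ⇒ ssBBxxwwSB   [S → s B B]
ssBBxxwwSB ⇒ ssBwSBxxwwSB   [B → B w S]
ssBwSBxxwwSB ⇒ ssUwwSBxxwwSB   [B → U w]
ssUwwSBxxwwSB ⇒ ssswwSBxxwwSB   [U → s]
ssswwSBxxwwSB ⇒ ssswwxBxxwwSB   [S → x]
ssswwxBxxwwSB ⇒ ssswwxswxxwwSB   [B → s w]
ssswwxswxxwwSB ⇒ ssswwxswxxwwxB   [S → x]
ssswwxswxxwwxB ⇒ ssswwxswxxwwxsw   [B → s w]

S ⇒ sBB ⇒ sBwSB ⇒ sUwwSB ⇒ sSxxwwSB ⇒ ssBBxxwwSB ⇒ ssBwSBxxwwSB ⇒ ssUwwSBxxwwSB ⇒ ssswwSBxxwwSB ⇒ ssswwxBxxwwSB ⇒ ssswwxswxxwwSB ⇒ ssswwxswxxwwxB ⇒ ssswwxswxxwwxsw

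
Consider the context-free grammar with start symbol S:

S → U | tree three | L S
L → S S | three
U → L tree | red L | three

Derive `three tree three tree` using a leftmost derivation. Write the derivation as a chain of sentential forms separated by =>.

S => U => L tree => S S tree => U S tree => L tree S tree => three tree S tree => three tree U tree => three tree three tree

S => U   [S → U]
U => L tree   [U → L tree]
L tree => S S tree   [L → S S]
S S tree => U S tree   [S → U]
U S tree => L tree S tree   [U → L tree]
L tree S tree => three tree S tree   [L → three]
three tree S tree => three tree U tree   [S → U]
three tree U tree => three tree three tree   [U → three]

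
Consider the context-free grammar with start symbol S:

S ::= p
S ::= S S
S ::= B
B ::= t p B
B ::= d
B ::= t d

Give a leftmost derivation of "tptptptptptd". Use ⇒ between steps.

S ⇒ B ⇒ tpB ⇒ tptpB ⇒ tptptpB ⇒ tptptptpB ⇒ tptptptptpB ⇒ tptptptptptd

S ⇒ B   [S ::= B]
B ⇒ tpB   [B ::= t p B]
tpB ⇒ tptpB   [B ::= t p B]
tptpB ⇒ tptptpB   [B ::= t p B]
tptptpB ⇒ tptptptpB   [B ::= t p B]
tptptptpB ⇒ tptptptptpB   [B ::= t p B]
tptptptptpB ⇒ tptptptptptd   [B ::= t d]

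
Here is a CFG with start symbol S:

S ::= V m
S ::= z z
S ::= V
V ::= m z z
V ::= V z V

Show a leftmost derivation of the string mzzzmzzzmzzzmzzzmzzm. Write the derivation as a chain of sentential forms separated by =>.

S => Vm   [S ::= V m]
Vm => VzVm   [V ::= V z V]
VzVm => VzVzVm   [V ::= V z V]
VzVzVm => VzVzVzVm   [V ::= V z V]
VzVzVzVm => mzzzVzVzVm   [V ::= m z z]
mzzzVzVzVm => mzzzVzVzVzVm   [V ::= V z V]
mzzzVzVzVzVm => mzzzmzzzVzVzVm   [V ::= m z z]
mzzzmzzzVzVzVm => mzzzmzzzmzzzVzVm   [V ::= m z z]
mzzzmzzzmzzzVzVm => mzzzmzzzmzzzmzzzVm   [V ::= m z z]
mzzzmzzzmzzzmzzzVm => mzzzmzzzmzzzmzzzmzzm   [V ::= m z z]

S => Vm => VzVm => VzVzVm => VzVzVzVm => mzzzVzVzVm => mzzzVzVzVzVm => mzzzmzzzVzVzVm => mzzzmzzzmzzzVzVm => mzzzmzzzmzzzmzzzVm => mzzzmzzzmzzzmzzzmzzm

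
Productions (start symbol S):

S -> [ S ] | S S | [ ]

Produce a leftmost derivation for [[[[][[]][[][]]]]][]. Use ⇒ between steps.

S ⇒ SS ⇒ [S]S ⇒ [[S]]S ⇒ [[[S]]]S ⇒ [[[SS]]]S ⇒ [[[[]S]]]S ⇒ [[[[]SS]]]S ⇒ [[[[][S]S]]]S ⇒ [[[[][[]]S]]]S ⇒ [[[[][[]][S]]]]S ⇒ [[[[][[]][SS]]]]S ⇒ [[[[][[]][[]S]]]]S ⇒ [[[[][[]][[][]]]]]S ⇒ [[[[][[]][[][]]]]][]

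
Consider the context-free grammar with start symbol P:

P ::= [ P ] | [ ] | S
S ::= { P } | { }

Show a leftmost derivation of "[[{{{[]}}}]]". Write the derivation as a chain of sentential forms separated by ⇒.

P⇒[P]⇒[[P]]⇒[[S]]⇒[[{P}]]⇒[[{S}]]⇒[[{{P}}]]⇒[[{{S}}]]⇒[[{{{P}}}]]⇒[[{{{[]}}}]]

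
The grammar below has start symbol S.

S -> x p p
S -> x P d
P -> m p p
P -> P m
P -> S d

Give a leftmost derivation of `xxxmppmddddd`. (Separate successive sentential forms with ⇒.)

S ⇒ xPd ⇒ xSdd ⇒ xxPddd ⇒ xxSdddd ⇒ xxxPddddd ⇒ xxxPmddddd ⇒ xxxmppmddddd

S ⇒ xPd   [S -> x P d]
xPd ⇒ xSdd   [P -> S d]
xSdd ⇒ xxPddd   [S -> x P d]
xxPddd ⇒ xxSdddd   [P -> S d]
xxSdddd ⇒ xxxPddddd   [S -> x P d]
xxxPddddd ⇒ xxxPmddddd   [P -> P m]
xxxPmddddd ⇒ xxxmppmddddd   [P -> m p p]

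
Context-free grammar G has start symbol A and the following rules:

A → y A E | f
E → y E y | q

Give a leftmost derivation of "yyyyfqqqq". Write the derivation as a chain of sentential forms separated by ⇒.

A ⇒ yAE   [A → y A E]
yAE ⇒ yyAEE   [A → y A E]
yyAEE ⇒ yyyAEEE   [A → y A E]
yyyAEEE ⇒ yyyyAEEEE   [A → y A E]
yyyyAEEEE ⇒ yyyyfEEEE   [A → f]
yyyyfEEEE ⇒ yyyyfqEEE   [E → q]
yyyyfqEEE ⇒ yyyyfqqEE   [E → q]
yyyyfqqEE ⇒ yyyyfqqqE   [E → q]
yyyyfqqqE ⇒ yyyyfqqqq   [E → q]

A⇒yAE⇒yyAEE⇒yyyAEEE⇒yyyyAEEEE⇒yyyyfEEEE⇒yyyyfqEEE⇒yyyyfqqEE⇒yyyyfqqqE⇒yyyyfqqqq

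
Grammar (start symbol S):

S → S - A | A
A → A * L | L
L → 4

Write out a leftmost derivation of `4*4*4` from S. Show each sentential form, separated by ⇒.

S ⇒ A   [S → A]
A ⇒ A*L   [A → A * L]
A*L ⇒ A*L*L   [A → A * L]
A*L*L ⇒ L*L*L   [A → L]
L*L*L ⇒ 4*L*L   [L → 4]
4*L*L ⇒ 4*4*L   [L → 4]
4*4*L ⇒ 4*4*4   [L → 4]

S ⇒ A ⇒ A*L ⇒ A*L*L ⇒ L*L*L ⇒ 4*L*L ⇒ 4*4*L ⇒ 4*4*4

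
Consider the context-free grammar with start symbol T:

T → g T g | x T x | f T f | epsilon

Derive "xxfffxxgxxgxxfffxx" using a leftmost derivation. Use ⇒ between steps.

T ⇒ xTx   [T → x T x]
xTx ⇒ xxTxx   [T → x T x]
xxTxx ⇒ xxfTfxx   [T → f T f]
xxfTfxx ⇒ xxffTffxx   [T → f T f]
xxffTffxx ⇒ xxfffTfffxx   [T → f T f]
xxfffTfffxx ⇒ xxfffxTxfffxx   [T → x T x]
xxfffxTxfffxx ⇒ xxfffxxTxxfffxx   [T → x T x]
xxfffxxTxxfffxx ⇒ xxfffxxgTgxxfffxx   [T → g T g]
xxfffxxgTgxxfffxx ⇒ xxfffxxgxTxgxxfffxx   [T → x T x]
xxfffxxgxTxgxxfffxx ⇒ xxfffxxgxxgxxfffxx   [T → epsilon]

T ⇒ xTx ⇒ xxTxx ⇒ xxfTfxx ⇒ xxffTffxx ⇒ xxfffTfffxx ⇒ xxfffxTxfffxx ⇒ xxfffxxTxxfffxx ⇒ xxfffxxgTgxxfffxx ⇒ xxfffxxgxTxgxxfffxx ⇒ xxfffxxgxxgxxfffxx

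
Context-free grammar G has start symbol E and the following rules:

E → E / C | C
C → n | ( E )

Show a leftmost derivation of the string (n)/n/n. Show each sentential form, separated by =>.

E=>E/C=>E/C/C=>C/C/C=>(E)/C/C=>(C)/C/C=>(n)/C/C=>(n)/n/C=>(n)/n/n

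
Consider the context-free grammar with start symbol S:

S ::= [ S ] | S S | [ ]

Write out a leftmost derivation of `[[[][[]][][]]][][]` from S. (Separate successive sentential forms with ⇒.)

S ⇒ SS   [S ::= S S]
SS ⇒ SSS   [S ::= S S]
SSS ⇒ [S]SS   [S ::= [ S ]]
[S]SS ⇒ [[S]]SS   [S ::= [ S ]]
[[S]]SS ⇒ [[SS]]SS   [S ::= S S]
[[SS]]SS ⇒ [[SSS]]SS   [S ::= S S]
[[SSS]]SS ⇒ [[[]SS]]SS   [S ::= [ ]]
[[[]SS]]SS ⇒ [[[]SSS]]SS   [S ::= S S]
[[[]SSS]]SS ⇒ [[[][S]SS]]SS   [S ::= [ S ]]
[[[][S]SS]]SS ⇒ [[[][[]]SS]]SS   [S ::= [ ]]
[[[][[]]SS]]SS ⇒ [[[][[]][]S]]SS   [S ::= [ ]]
[[[][[]][]S]]SS ⇒ [[[][[]][][]]]SS   [S ::= [ ]]
[[[][[]][][]]]SS ⇒ [[[][[]][][]]][]S   [S ::= [ ]]
[[[][[]][][]]][]S ⇒ [[[][[]][][]]][][]   [S ::= [ ]]

S ⇒ SS ⇒ SSS ⇒ [S]SS ⇒ [[S]]SS ⇒ [[SS]]SS ⇒ [[SSS]]SS ⇒ [[[]SS]]SS ⇒ [[[]SSS]]SS ⇒ [[[][S]SS]]SS ⇒ [[[][[]]SS]]SS ⇒ [[[][[]][]S]]SS ⇒ [[[][[]][][]]]SS ⇒ [[[][[]][][]]][]S ⇒ [[[][[]][][]]][][]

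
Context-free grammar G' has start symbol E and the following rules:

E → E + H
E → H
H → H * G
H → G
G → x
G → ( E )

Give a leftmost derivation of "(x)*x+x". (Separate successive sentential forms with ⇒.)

E ⇒ E+H   [E → E + H]
E+H ⇒ H+H   [E → H]
H+H ⇒ H*G+H   [H → H * G]
H*G+H ⇒ G*G+H   [H → G]
G*G+H ⇒ (E)*G+H   [G → ( E )]
(E)*G+H ⇒ (H)*G+H   [E → H]
(H)*G+H ⇒ (G)*G+H   [H → G]
(G)*G+H ⇒ (x)*G+H   [G → x]
(x)*G+H ⇒ (x)*x+H   [G → x]
(x)*x+H ⇒ (x)*x+G   [H → G]
(x)*x+G ⇒ (x)*x+x   [G → x]

E ⇒ E+H ⇒ H+H ⇒ H*G+H ⇒ G*G+H ⇒ (E)*G+H ⇒ (H)*G+H ⇒ (G)*G+H ⇒ (x)*G+H ⇒ (x)*x+H ⇒ (x)*x+G ⇒ (x)*x+x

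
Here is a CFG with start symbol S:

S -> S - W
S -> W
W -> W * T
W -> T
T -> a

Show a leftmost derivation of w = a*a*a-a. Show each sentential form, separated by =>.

S => S-W   [S -> S - W]
S-W => W-W   [S -> W]
W-W => W*T-W   [W -> W * T]
W*T-W => W*T*T-W   [W -> W * T]
W*T*T-W => T*T*T-W   [W -> T]
T*T*T-W => a*T*T-W   [T -> a]
a*T*T-W => a*a*T-W   [T -> a]
a*a*T-W => a*a*a-W   [T -> a]
a*a*a-W => a*a*a-T   [W -> T]
a*a*a-T => a*a*a-a   [T -> a]

S => S-W => W-W => W*T-W => W*T*T-W => T*T*T-W => a*T*T-W => a*a*T-W => a*a*a-W => a*a*a-T => a*a*a-a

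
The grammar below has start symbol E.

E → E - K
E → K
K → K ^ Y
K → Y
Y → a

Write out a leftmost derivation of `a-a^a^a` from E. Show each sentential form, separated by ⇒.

E ⇒ E-K ⇒ K-K ⇒ Y-K ⇒ a-K ⇒ a-K^Y ⇒ a-K^Y^Y ⇒ a-Y^Y^Y ⇒ a-a^Y^Y ⇒ a-a^a^Y ⇒ a-a^a^a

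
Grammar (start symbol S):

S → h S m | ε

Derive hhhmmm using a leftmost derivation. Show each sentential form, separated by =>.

S => hSm => hhSmm => hhhSmmm => hhhmmm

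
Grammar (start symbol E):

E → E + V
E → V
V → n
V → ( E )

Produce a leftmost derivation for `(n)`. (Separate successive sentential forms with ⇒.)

E ⇒ V ⇒ (E) ⇒ (V) ⇒ (n)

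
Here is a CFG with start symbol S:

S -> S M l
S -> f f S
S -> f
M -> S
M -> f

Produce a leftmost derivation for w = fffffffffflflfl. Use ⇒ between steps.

S ⇒ SMl ⇒ ffSMl ⇒ ffffSMl ⇒ ffffffSMl ⇒ ffffffffSMl ⇒ ffffffffSMlMl ⇒ ffffffffSMlMlMl ⇒ fffffffffMlMlMl ⇒ fffffffffSlMlMl ⇒ fffffffffflMlMl ⇒ fffffffffflflMl ⇒ fffffffffflflSl ⇒ fffffffffflflfl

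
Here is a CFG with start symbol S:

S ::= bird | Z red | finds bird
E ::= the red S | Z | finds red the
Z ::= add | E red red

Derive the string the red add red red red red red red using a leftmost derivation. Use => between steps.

S => Z red => E red red red => Z red red red => E red red red red red => the red S red red red red red => the red Z red red red red red red => the red add red red red red red red

S => Z red   [S ::= Z red]
Z red => E red red red   [Z ::= E red red]
E red red red => Z red red red   [E ::= Z]
Z red red red => E red red red red red   [Z ::= E red red]
E red red red red red => the red S red red red red red   [E ::= the red S]
the red S red red red red red => the red Z red red red red red red   [S ::= Z red]
the red Z red red red red red red => the red add red red red red red red   [Z ::= add]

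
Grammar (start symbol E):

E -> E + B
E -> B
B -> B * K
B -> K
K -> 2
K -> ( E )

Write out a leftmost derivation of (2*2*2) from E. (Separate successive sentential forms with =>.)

E=>B=>K=>(E)=>(B)=>(B*K)=>(B*K*K)=>(K*K*K)=>(2*K*K)=>(2*2*K)=>(2*2*2)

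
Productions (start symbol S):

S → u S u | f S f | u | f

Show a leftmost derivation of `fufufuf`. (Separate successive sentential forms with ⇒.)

S ⇒ fSf ⇒ fuSuf ⇒ fufSfuf ⇒ fufufuf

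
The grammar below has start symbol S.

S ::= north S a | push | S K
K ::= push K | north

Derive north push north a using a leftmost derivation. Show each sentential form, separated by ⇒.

S ⇒ north S a ⇒ north S K a ⇒ north push K a ⇒ north push north a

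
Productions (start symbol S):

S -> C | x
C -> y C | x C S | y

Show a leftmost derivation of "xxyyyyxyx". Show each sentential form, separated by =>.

S => C => xCS => xxCSS => xxyCSS => xxyyCSS => xxyyySS => xxyyyCS => xxyyyyS => xxyyyyC => xxyyyyxCS => xxyyyyxyS => xxyyyyxyx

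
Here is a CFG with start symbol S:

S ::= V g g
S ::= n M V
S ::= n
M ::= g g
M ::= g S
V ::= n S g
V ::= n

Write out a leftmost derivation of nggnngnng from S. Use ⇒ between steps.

S ⇒ nMV ⇒ nggV ⇒ nggnSg ⇒ nggnnMVg ⇒ nggnngSVg ⇒ nggnngnVg ⇒ nggnngnng

S ⇒ nMV   [S ::= n M V]
nMV ⇒ nggV   [M ::= g g]
nggV ⇒ nggnSg   [V ::= n S g]
nggnSg ⇒ nggnnMVg   [S ::= n M V]
nggnnMVg ⇒ nggnngSVg   [M ::= g S]
nggnngSVg ⇒ nggnngnVg   [S ::= n]
nggnngnVg ⇒ nggnngnng   [V ::= n]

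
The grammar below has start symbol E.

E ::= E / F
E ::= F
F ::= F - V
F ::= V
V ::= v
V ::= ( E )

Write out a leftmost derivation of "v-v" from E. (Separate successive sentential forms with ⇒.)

E⇒F⇒F-V⇒V-V⇒v-V⇒v-v

E ⇒ F   [E ::= F]
F ⇒ F-V   [F ::= F - V]
F-V ⇒ V-V   [F ::= V]
V-V ⇒ v-V   [V ::= v]
v-V ⇒ v-v   [V ::= v]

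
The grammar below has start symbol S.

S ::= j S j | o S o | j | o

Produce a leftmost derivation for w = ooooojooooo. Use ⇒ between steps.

S ⇒ oSo ⇒ ooSoo ⇒ oooSooo ⇒ ooooSoooo ⇒ oooooSooooo ⇒ ooooojooooo

S ⇒ oSo   [S ::= o S o]
oSo ⇒ ooSoo   [S ::= o S o]
ooSoo ⇒ oooSooo   [S ::= o S o]
oooSooo ⇒ ooooSoooo   [S ::= o S o]
ooooSoooo ⇒ oooooSooooo   [S ::= o S o]
oooooSooooo ⇒ ooooojooooo   [S ::= j]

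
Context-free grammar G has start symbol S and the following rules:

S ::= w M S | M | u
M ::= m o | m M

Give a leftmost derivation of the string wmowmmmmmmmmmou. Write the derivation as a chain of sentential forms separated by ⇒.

S⇒wMS⇒wmoS⇒wmowMS⇒wmowmMS⇒wmowmmMS⇒wmowmmmMS⇒wmowmmmmMS⇒wmowmmmmmMS⇒wmowmmmmmmMS⇒wmowmmmmmmmMS⇒wmowmmmmmmmmMS⇒wmowmmmmmmmmmoS⇒wmowmmmmmmmmmou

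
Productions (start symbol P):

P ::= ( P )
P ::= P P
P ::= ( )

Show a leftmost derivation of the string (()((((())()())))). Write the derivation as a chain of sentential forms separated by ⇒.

P ⇒ (P)   [P ::= ( P )]
(P) ⇒ (PP)   [P ::= P P]
(PP) ⇒ (()P)   [P ::= ( )]
(()P) ⇒ (()(P))   [P ::= ( P )]
(()(P)) ⇒ (()((P)))   [P ::= ( P )]
(()((P))) ⇒ (()(((P))))   [P ::= ( P )]
(()(((P)))) ⇒ (()(((PP))))   [P ::= P P]
(()(((PP)))) ⇒ (()(((PPP))))   [P ::= P P]
(()(((PPP)))) ⇒ (()((((P)PP))))   [P ::= ( P )]
(()((((P)PP)))) ⇒ (()((((())PP))))   [P ::= ( )]
(()((((())PP)))) ⇒ (()((((())()P))))   [P ::= ( )]
(()((((())()P)))) ⇒ (()((((())()()))))   [P ::= ( )]

P ⇒ (P) ⇒ (PP) ⇒ (()P) ⇒ (()(P)) ⇒ (()((P))) ⇒ (()(((P)))) ⇒ (()(((PP)))) ⇒ (()(((PPP)))) ⇒ (()((((P)PP)))) ⇒ (()((((())PP)))) ⇒ (()((((())()P)))) ⇒ (()((((())()()))))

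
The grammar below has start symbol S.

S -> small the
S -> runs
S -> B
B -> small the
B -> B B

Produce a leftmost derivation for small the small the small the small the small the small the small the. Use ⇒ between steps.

S ⇒ B   [S -> B]
B ⇒ B B   [B -> B B]
B B ⇒ small the B   [B -> small the]
small the B ⇒ small the B B   [B -> B B]
small the B B ⇒ small the B B B   [B -> B B]
small the B B B ⇒ small the small the B B   [B -> small the]
small the small the B B ⇒ small the small the B B B   [B -> B B]
small the small the B B B ⇒ small the small the B B B B   [B -> B B]
small the small the B B B B ⇒ small the small the small the B B B   [B -> small the]
small the small the small the B B B ⇒ small the small the small the B B B B   [B -> B B]
small the small the small the B B B B ⇒ small the small the small the small the B B B   [B -> small the]
small the small the small the small the B B B ⇒ small the small the small the small the small the B B   [B -> small the]
small the small the small the small the small the B B ⇒ small the small the small the small the small the small the B   [B -> small the]
small the small the small the small the small the small the B ⇒ small the small the small the small the small the small the small the   [B -> small the]

S ⇒ B ⇒ B B ⇒ small the B ⇒ small the B B ⇒ small the B B B ⇒ small the small the B B ⇒ small the small the B B B ⇒ small the small the B B B B ⇒ small the small the small the B B B ⇒ small the small the small the B B B B ⇒ small the small the small the small the B B B ⇒ small the small the small the small the small the B B ⇒ small the small the small the small the small the small the B ⇒ small the small the small the small the small the small the small the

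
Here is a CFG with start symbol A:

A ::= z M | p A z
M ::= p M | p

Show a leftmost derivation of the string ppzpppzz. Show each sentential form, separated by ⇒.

A ⇒ pAz   [A ::= p A z]
pAz ⇒ ppAzz   [A ::= p A z]
ppAzz ⇒ ppzMzz   [A ::= z M]
ppzMzz ⇒ ppzpMzz   [M ::= p M]
ppzpMzz ⇒ ppzppMzz   [M ::= p M]
ppzppMzz ⇒ ppzpppzz   [M ::= p]

A ⇒ pAz ⇒ ppAzz ⇒ ppzMzz ⇒ ppzpMzz ⇒ ppzppMzz ⇒ ppzpppzz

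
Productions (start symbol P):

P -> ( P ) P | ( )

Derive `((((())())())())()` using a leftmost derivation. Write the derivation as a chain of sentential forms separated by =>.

P => (P)P => ((P)P)P => (((P)P)P)P => ((((P)P)P)P)P => ((((())P)P)P)P => ((((())())P)P)P => ((((())())())P)P => ((((())())())())P => ((((())())())())()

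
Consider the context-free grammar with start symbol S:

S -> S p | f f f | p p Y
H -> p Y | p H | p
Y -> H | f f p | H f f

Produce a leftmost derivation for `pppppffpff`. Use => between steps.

S => ppY => ppH => pppH => ppppY => ppppHff => pppppYff => pppppffpff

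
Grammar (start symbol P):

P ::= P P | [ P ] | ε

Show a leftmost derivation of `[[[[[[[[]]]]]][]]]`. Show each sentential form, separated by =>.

P => PP => [P]P => [[P]]P => [[PP]]P => [[[P]P]]P => [[[[P]]P]]P => [[[[[P]]]P]]P => [[[[[[P]]]]P]]P => [[[[[[[P]]]]]P]]P => [[[[[[[[P]]]]]]P]]P => [[[[[[[[]]]]]]P]]P => [[[[[[[[]]]]]][P]]]P => [[[[[[[[]]]]]][]]]P => [[[[[[[[]]]]]][]]]

P => PP   [P ::= P P]
PP => [P]P   [P ::= [ P ]]
[P]P => [[P]]P   [P ::= [ P ]]
[[P]]P => [[PP]]P   [P ::= P P]
[[PP]]P => [[[P]P]]P   [P ::= [ P ]]
[[[P]P]]P => [[[[P]]P]]P   [P ::= [ P ]]
[[[[P]]P]]P => [[[[[P]]]P]]P   [P ::= [ P ]]
[[[[[P]]]P]]P => [[[[[[P]]]]P]]P   [P ::= [ P ]]
[[[[[[P]]]]P]]P => [[[[[[[P]]]]]P]]P   [P ::= [ P ]]
[[[[[[[P]]]]]P]]P => [[[[[[[[P]]]]]]P]]P   [P ::= [ P ]]
[[[[[[[[P]]]]]]P]]P => [[[[[[[[]]]]]]P]]P   [P ::= ε]
[[[[[[[[]]]]]]P]]P => [[[[[[[[]]]]]][P]]]P   [P ::= [ P ]]
[[[[[[[[]]]]]][P]]]P => [[[[[[[[]]]]]][]]]P   [P ::= ε]
[[[[[[[[]]]]]][]]]P => [[[[[[[[]]]]]][]]]   [P ::= ε]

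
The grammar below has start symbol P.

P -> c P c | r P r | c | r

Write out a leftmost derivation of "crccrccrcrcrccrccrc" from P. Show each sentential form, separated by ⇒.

P⇒cPc⇒crPrc⇒crcPcrc⇒crccPccrc⇒crccrPrccrc⇒crccrcPcrccrc⇒crccrccPccrccrc⇒crccrccrPrccrccrc⇒crccrccrcPcrccrccrc⇒crccrccrcrcrccrccrc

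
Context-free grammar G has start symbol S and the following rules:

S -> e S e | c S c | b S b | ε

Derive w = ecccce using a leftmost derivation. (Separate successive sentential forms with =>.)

S => eSe   [S -> e S e]
eSe => ecSce   [S -> c S c]
ecSce => eccScce   [S -> c S c]
eccScce => ecccce   [S -> ε]

S => eSe => ecSce => eccScce => ecccce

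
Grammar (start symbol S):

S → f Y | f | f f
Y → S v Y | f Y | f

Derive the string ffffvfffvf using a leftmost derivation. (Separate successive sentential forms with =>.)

S => fY   [S → f Y]
fY => ffY   [Y → f Y]
ffY => ffSvY   [Y → S v Y]
ffSvY => ffffvY   [S → f f]
ffffvY => ffffvfY   [Y → f Y]
ffffvfY => ffffvfSvY   [Y → S v Y]
ffffvfSvY => ffffvfffvY   [S → f f]
ffffvfffvY => ffffvfffvf   [Y → f]

S=>fY=>ffY=>ffSvY=>ffffvY=>ffffvfY=>ffffvfSvY=>ffffvfffvY=>ffffvfffvf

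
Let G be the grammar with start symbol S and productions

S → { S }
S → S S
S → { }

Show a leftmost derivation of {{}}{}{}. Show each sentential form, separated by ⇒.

S ⇒ SS ⇒ SSS ⇒ {S}SS ⇒ {{}}SS ⇒ {{}}{}S ⇒ {{}}{}{}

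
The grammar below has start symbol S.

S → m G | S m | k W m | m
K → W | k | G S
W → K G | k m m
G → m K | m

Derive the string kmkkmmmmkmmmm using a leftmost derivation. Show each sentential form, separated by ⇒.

S ⇒ Sm   [S → S m]
Sm ⇒ kWmm   [S → k W m]
kWmm ⇒ kKGmm   [W → K G]
kKGmm ⇒ kGSGmm   [K → G S]
kGSGmm ⇒ kmSGmm   [G → m]
kmSGmm ⇒ kmkWmGmm   [S → k W m]
kmkWmGmm ⇒ kmkkmmmGmm   [W → k m m]
kmkkmmmGmm ⇒ kmkkmmmmKmm   [G → m K]
kmkkmmmmKmm ⇒ kmkkmmmmWmm   [K → W]
kmkkmmmmWmm ⇒ kmkkmmmmkmmmm   [W → k m m]

S⇒Sm⇒kWmm⇒kKGmm⇒kGSGmm⇒kmSGmm⇒kmkWmGmm⇒kmkkmmmGmm⇒kmkkmmmmKmm⇒kmkkmmmmWmm⇒kmkkmmmmkmmmm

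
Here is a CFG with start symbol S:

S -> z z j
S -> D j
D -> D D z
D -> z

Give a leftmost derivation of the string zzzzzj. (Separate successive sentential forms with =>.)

S => Dj   [S -> D j]
Dj => DDzj   [D -> D D z]
DDzj => DDzDzj   [D -> D D z]
DDzDzj => zDzDzj   [D -> z]
zDzDzj => zzzDzj   [D -> z]
zzzDzj => zzzzzj   [D -> z]

S => Dj => DDzj => DDzDzj => zDzDzj => zzzDzj => zzzzzj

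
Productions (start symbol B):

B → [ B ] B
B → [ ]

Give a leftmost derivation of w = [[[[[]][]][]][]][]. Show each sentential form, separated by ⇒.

B ⇒ [B]B   [B → [ B ] B]
[B]B ⇒ [[B]B]B   [B → [ B ] B]
[[B]B]B ⇒ [[[B]B]B]B   [B → [ B ] B]
[[[B]B]B]B ⇒ [[[[B]B]B]B]B   [B → [ B ] B]
[[[[B]B]B]B]B ⇒ [[[[[]]B]B]B]B   [B → [ ]]
[[[[[]]B]B]B]B ⇒ [[[[[]][]]B]B]B   [B → [ ]]
[[[[[]][]]B]B]B ⇒ [[[[[]][]][]]B]B   [B → [ ]]
[[[[[]][]][]]B]B ⇒ [[[[[]][]][]][]]B   [B → [ ]]
[[[[[]][]][]][]]B ⇒ [[[[[]][]][]][]][]   [B → [ ]]

B ⇒ [B]B ⇒ [[B]B]B ⇒ [[[B]B]B]B ⇒ [[[[B]B]B]B]B ⇒ [[[[[]]B]B]B]B ⇒ [[[[[]][]]B]B]B ⇒ [[[[[]][]][]]B]B ⇒ [[[[[]][]][]][]]B ⇒ [[[[[]][]][]][]][]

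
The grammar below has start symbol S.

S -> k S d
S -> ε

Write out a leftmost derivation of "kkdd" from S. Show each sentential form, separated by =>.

S=>kSd=>kkSdd=>kkdd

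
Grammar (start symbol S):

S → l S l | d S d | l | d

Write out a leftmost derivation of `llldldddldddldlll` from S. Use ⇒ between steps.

S ⇒ lSl ⇒ llSll ⇒ lllSlll ⇒ llldSdlll ⇒ llldlSldlll ⇒ llldldSdldlll ⇒ llldlddSddldlll ⇒ llldldddSdddldlll ⇒ llldldddldddldlll

S ⇒ lSl   [S → l S l]
lSl ⇒ llSll   [S → l S l]
llSll ⇒ lllSlll   [S → l S l]
lllSlll ⇒ llldSdlll   [S → d S d]
llldSdlll ⇒ llldlSldlll   [S → l S l]
llldlSldlll ⇒ llldldSdldlll   [S → d S d]
llldldSdldlll ⇒ llldlddSddldlll   [S → d S d]
llldlddSddldlll ⇒ llldldddSdddldlll   [S → d S d]
llldldddSdddldlll ⇒ llldldddldddldlll   [S → l]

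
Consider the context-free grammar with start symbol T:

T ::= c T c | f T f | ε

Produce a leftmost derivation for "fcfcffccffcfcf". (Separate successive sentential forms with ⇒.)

T⇒fTf⇒fcTcf⇒fcfTfcf⇒fcfcTcfcf⇒fcfcfTfcfcf⇒fcfcffTffcfcf⇒fcfcffcTcffcfcf⇒fcfcffccffcfcf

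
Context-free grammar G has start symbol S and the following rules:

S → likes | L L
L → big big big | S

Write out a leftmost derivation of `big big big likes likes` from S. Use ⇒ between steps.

S ⇒ L L ⇒ big big big L ⇒ big big big S ⇒ big big big L L ⇒ big big big S L ⇒ big big big likes L ⇒ big big big likes S ⇒ big big big likes likes

S ⇒ L L   [S → L L]
L L ⇒ big big big L   [L → big big big]
big big big L ⇒ big big big S   [L → S]
big big big S ⇒ big big big L L   [S → L L]
big big big L L ⇒ big big big S L   [L → S]
big big big S L ⇒ big big big likes L   [S → likes]
big big big likes L ⇒ big big big likes S   [L → S]
big big big likes S ⇒ big big big likes likes   [S → likes]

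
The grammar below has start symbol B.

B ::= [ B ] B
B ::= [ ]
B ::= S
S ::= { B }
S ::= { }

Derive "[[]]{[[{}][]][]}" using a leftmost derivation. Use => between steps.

B=>[B]B=>[[]]B=>[[]]S=>[[]]{B}=>[[]]{[B]B}=>[[]]{[[B]B]B}=>[[]]{[[S]B]B}=>[[]]{[[{}]B]B}=>[[]]{[[{}][]]B}=>[[]]{[[{}][]][]}

B => [B]B   [B ::= [ B ] B]
[B]B => [[]]B   [B ::= [ ]]
[[]]B => [[]]S   [B ::= S]
[[]]S => [[]]{B}   [S ::= { B }]
[[]]{B} => [[]]{[B]B}   [B ::= [ B ] B]
[[]]{[B]B} => [[]]{[[B]B]B}   [B ::= [ B ] B]
[[]]{[[B]B]B} => [[]]{[[S]B]B}   [B ::= S]
[[]]{[[S]B]B} => [[]]{[[{}]B]B}   [S ::= { }]
[[]]{[[{}]B]B} => [[]]{[[{}][]]B}   [B ::= [ ]]
[[]]{[[{}][]]B} => [[]]{[[{}][]][]}   [B ::= [ ]]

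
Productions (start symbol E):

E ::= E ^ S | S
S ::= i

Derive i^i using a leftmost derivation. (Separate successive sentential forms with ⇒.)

E ⇒ E^S ⇒ S^S ⇒ i^S ⇒ i^i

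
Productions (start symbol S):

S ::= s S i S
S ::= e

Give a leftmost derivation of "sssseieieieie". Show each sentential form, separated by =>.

S => sSiS => ssSiSiS => sssSiSiSiS => ssssSiSiSiSiS => sssseiSiSiSiS => sssseieiSiSiS => sssseieieiSiS => sssseieieieiS => sssseieieieie

S => sSiS   [S ::= s S i S]
sSiS => ssSiSiS   [S ::= s S i S]
ssSiSiS => sssSiSiSiS   [S ::= s S i S]
sssSiSiSiS => ssssSiSiSiSiS   [S ::= s S i S]
ssssSiSiSiSiS => sssseiSiSiSiS   [S ::= e]
sssseiSiSiSiS => sssseieiSiSiS   [S ::= e]
sssseieiSiSiS => sssseieieiSiS   [S ::= e]
sssseieieiSiS => sssseieieieiS   [S ::= e]
sssseieieieiS => sssseieieieie   [S ::= e]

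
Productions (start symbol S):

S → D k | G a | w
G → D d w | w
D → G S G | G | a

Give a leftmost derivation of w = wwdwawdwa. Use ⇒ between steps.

S ⇒ Ga ⇒ Ddwa ⇒ GSGdwa ⇒ wSGdwa ⇒ wGaGdwa ⇒ wDdwaGdwa ⇒ wGdwaGdwa ⇒ wwdwaGdwa ⇒ wwdwawdwa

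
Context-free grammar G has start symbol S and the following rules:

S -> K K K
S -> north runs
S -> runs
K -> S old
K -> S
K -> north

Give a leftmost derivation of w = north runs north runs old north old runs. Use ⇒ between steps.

S ⇒ K K K   [S -> K K K]
K K K ⇒ north K K   [K -> north]
north K K ⇒ north S old K   [K -> S old]
north S old K ⇒ north K K K old K   [S -> K K K]
north K K K old K ⇒ north S K K old K   [K -> S]
north S K K old K ⇒ north runs K K old K   [S -> runs]
north runs K K old K ⇒ north runs S old K old K   [K -> S old]
north runs S old K old K ⇒ north runs north runs old K old K   [S -> north runs]
north runs north runs old K old K ⇒ north runs north runs old north old K   [K -> north]
north runs north runs old north old K ⇒ north runs north runs old north old S   [K -> S]
north runs north runs old north old S ⇒ north runs north runs old north old runs   [S -> runs]

S ⇒ K K K ⇒ north K K ⇒ north S old K ⇒ north K K K old K ⇒ north S K K old K ⇒ north runs K K old K ⇒ north runs S old K old K ⇒ north runs north runs old K old K ⇒ north runs north runs old north old K ⇒ north runs north runs old north old S ⇒ north runs north runs old north old runs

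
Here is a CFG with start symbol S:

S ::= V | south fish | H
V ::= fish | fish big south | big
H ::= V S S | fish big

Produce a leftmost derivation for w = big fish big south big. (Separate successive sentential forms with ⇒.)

S ⇒ H   [S ::= H]
H ⇒ V S S   [H ::= V S S]
V S S ⇒ big S S   [V ::= big]
big S S ⇒ big V S   [S ::= V]
big V S ⇒ big fish big south S   [V ::= fish big south]
big fish big south S ⇒ big fish big south V   [S ::= V]
big fish big south V ⇒ big fish big south big   [V ::= big]

S ⇒ H ⇒ V S S ⇒ big S S ⇒ big V S ⇒ big fish big south S ⇒ big fish big south V ⇒ big fish big south big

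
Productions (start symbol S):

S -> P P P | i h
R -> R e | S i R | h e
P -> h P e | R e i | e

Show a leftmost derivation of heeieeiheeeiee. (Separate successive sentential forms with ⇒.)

S ⇒ PPP ⇒ ReiPP ⇒ ReeiPP ⇒ SiReeiPP ⇒ PPPiReeiPP ⇒ ReiPPiReeiPP ⇒ heeiPPiReeiPP ⇒ heeiePiReeiPP ⇒ heeieeiReeiPP ⇒ heeieeiheeeiPP ⇒ heeieeiheeeieP ⇒ heeieeiheeeiee

S ⇒ PPP   [S -> P P P]
PPP ⇒ ReiPP   [P -> R e i]
ReiPP ⇒ ReeiPP   [R -> R e]
ReeiPP ⇒ SiReeiPP   [R -> S i R]
SiReeiPP ⇒ PPPiReeiPP   [S -> P P P]
PPPiReeiPP ⇒ ReiPPiReeiPP   [P -> R e i]
ReiPPiReeiPP ⇒ heeiPPiReeiPP   [R -> h e]
heeiPPiReeiPP ⇒ heeiePiReeiPP   [P -> e]
heeiePiReeiPP ⇒ heeieeiReeiPP   [P -> e]
heeieeiReeiPP ⇒ heeieeiheeeiPP   [R -> h e]
heeieeiheeeiPP ⇒ heeieeiheeeieP   [P -> e]
heeieeiheeeieP ⇒ heeieeiheeeiee   [P -> e]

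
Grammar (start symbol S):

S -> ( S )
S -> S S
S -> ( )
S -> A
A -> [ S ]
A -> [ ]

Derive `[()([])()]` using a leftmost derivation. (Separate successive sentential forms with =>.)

S => A => [S] => [SS] => [()S] => [()SS] => [()(S)S] => [()(A)S] => [()([])S] => [()([])()]

S => A   [S -> A]
A => [S]   [A -> [ S ]]
[S] => [SS]   [S -> S S]
[SS] => [()S]   [S -> ( )]
[()S] => [()SS]   [S -> S S]
[()SS] => [()(S)S]   [S -> ( S )]
[()(S)S] => [()(A)S]   [S -> A]
[()(A)S] => [()([])S]   [A -> [ ]]
[()([])S] => [()([])()]   [S -> ( )]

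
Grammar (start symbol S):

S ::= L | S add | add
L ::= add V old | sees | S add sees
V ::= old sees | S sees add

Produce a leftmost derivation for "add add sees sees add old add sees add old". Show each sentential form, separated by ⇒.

S ⇒ L ⇒ add V old ⇒ add S sees add old ⇒ add S add sees add old ⇒ add L add sees add old ⇒ add add V old add sees add old ⇒ add add S sees add old add sees add old ⇒ add add L sees add old add sees add old ⇒ add add sees sees add old add sees add old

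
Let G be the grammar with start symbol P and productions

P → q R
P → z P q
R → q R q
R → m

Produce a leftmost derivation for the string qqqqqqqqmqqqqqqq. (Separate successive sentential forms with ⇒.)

P⇒qR⇒qqRq⇒qqqRqq⇒qqqqRqqq⇒qqqqqRqqqq⇒qqqqqqRqqqqq⇒qqqqqqqRqqqqqq⇒qqqqqqqqRqqqqqqq⇒qqqqqqqqmqqqqqqq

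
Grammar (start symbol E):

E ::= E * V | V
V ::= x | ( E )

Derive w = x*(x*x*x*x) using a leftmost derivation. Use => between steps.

E => E*V   [E ::= E * V]
E*V => V*V   [E ::= V]
V*V => x*V   [V ::= x]
x*V => x*(E)   [V ::= ( E )]
x*(E) => x*(E*V)   [E ::= E * V]
x*(E*V) => x*(E*V*V)   [E ::= E * V]
x*(E*V*V) => x*(E*V*V*V)   [E ::= E * V]
x*(E*V*V*V) => x*(V*V*V*V)   [E ::= V]
x*(V*V*V*V) => x*(x*V*V*V)   [V ::= x]
x*(x*V*V*V) => x*(x*x*V*V)   [V ::= x]
x*(x*x*V*V) => x*(x*x*x*V)   [V ::= x]
x*(x*x*x*V) => x*(x*x*x*x)   [V ::= x]

E => E*V => V*V => x*V => x*(E) => x*(E*V) => x*(E*V*V) => x*(E*V*V*V) => x*(V*V*V*V) => x*(x*V*V*V) => x*(x*x*V*V) => x*(x*x*x*V) => x*(x*x*x*x)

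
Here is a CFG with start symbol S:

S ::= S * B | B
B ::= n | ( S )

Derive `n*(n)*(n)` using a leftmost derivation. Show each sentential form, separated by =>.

S => S*B => S*B*B => B*B*B => n*B*B => n*(S)*B => n*(B)*B => n*(n)*B => n*(n)*(S) => n*(n)*(B) => n*(n)*(n)

S => S*B   [S ::= S * B]
S*B => S*B*B   [S ::= S * B]
S*B*B => B*B*B   [S ::= B]
B*B*B => n*B*B   [B ::= n]
n*B*B => n*(S)*B   [B ::= ( S )]
n*(S)*B => n*(B)*B   [S ::= B]
n*(B)*B => n*(n)*B   [B ::= n]
n*(n)*B => n*(n)*(S)   [B ::= ( S )]
n*(n)*(S) => n*(n)*(B)   [S ::= B]
n*(n)*(B) => n*(n)*(n)   [B ::= n]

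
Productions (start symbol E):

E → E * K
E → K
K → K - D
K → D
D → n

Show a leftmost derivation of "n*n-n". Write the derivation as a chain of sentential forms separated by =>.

E => E*K   [E → E * K]
E*K => K*K   [E → K]
K*K => D*K   [K → D]
D*K => n*K   [D → n]
n*K => n*K-D   [K → K - D]
n*K-D => n*D-D   [K → D]
n*D-D => n*n-D   [D → n]
n*n-D => n*n-n   [D → n]

E=>E*K=>K*K=>D*K=>n*K=>n*K-D=>n*D-D=>n*n-D=>n*n-n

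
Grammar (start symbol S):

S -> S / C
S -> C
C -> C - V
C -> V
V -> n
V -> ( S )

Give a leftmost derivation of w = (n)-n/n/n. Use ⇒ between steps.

S ⇒ S/C   [S -> S / C]
S/C ⇒ S/C/C   [S -> S / C]
S/C/C ⇒ C/C/C   [S -> C]
C/C/C ⇒ C-V/C/C   [C -> C - V]
C-V/C/C ⇒ V-V/C/C   [C -> V]
V-V/C/C ⇒ (S)-V/C/C   [V -> ( S )]
(S)-V/C/C ⇒ (C)-V/C/C   [S -> C]
(C)-V/C/C ⇒ (V)-V/C/C   [C -> V]
(V)-V/C/C ⇒ (n)-V/C/C   [V -> n]
(n)-V/C/C ⇒ (n)-n/C/C   [V -> n]
(n)-n/C/C ⇒ (n)-n/V/C   [C -> V]
(n)-n/V/C ⇒ (n)-n/n/C   [V -> n]
(n)-n/n/C ⇒ (n)-n/n/V   [C -> V]
(n)-n/n/V ⇒ (n)-n/n/n   [V -> n]

S ⇒ S/C ⇒ S/C/C ⇒ C/C/C ⇒ C-V/C/C ⇒ V-V/C/C ⇒ (S)-V/C/C ⇒ (C)-V/C/C ⇒ (V)-V/C/C ⇒ (n)-V/C/C ⇒ (n)-n/C/C ⇒ (n)-n/V/C ⇒ (n)-n/n/C ⇒ (n)-n/n/V ⇒ (n)-n/n/n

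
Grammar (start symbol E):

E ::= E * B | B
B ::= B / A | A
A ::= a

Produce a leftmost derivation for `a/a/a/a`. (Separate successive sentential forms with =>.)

E => B => B/A => B/A/A => B/A/A/A => A/A/A/A => a/A/A/A => a/a/A/A => a/a/a/A => a/a/a/a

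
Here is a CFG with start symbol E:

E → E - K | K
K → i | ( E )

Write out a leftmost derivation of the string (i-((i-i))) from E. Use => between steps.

E=>K=>(E)=>(E-K)=>(K-K)=>(i-K)=>(i-(E))=>(i-(K))=>(i-((E)))=>(i-((E-K)))=>(i-((K-K)))=>(i-((i-K)))=>(i-((i-i)))

E => K   [E → K]
K => (E)   [K → ( E )]
(E) => (E-K)   [E → E - K]
(E-K) => (K-K)   [E → K]
(K-K) => (i-K)   [K → i]
(i-K) => (i-(E))   [K → ( E )]
(i-(E)) => (i-(K))   [E → K]
(i-(K)) => (i-((E)))   [K → ( E )]
(i-((E))) => (i-((E-K)))   [E → E - K]
(i-((E-K))) => (i-((K-K)))   [E → K]
(i-((K-K))) => (i-((i-K)))   [K → i]
(i-((i-K))) => (i-((i-i)))   [K → i]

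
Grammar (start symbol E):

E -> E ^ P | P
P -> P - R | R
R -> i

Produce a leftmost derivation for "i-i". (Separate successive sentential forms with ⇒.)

E⇒P⇒P-R⇒R-R⇒i-R⇒i-i

E ⇒ P   [E -> P]
P ⇒ P-R   [P -> P - R]
P-R ⇒ R-R   [P -> R]
R-R ⇒ i-R   [R -> i]
i-R ⇒ i-i   [R -> i]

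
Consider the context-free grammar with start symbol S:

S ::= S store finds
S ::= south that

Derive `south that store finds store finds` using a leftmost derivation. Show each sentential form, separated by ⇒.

S ⇒ S store finds ⇒ S store finds store finds ⇒ south that store finds store finds

S ⇒ S store finds   [S ::= S store finds]
S store finds ⇒ S store finds store finds   [S ::= S store finds]
S store finds store finds ⇒ south that store finds store finds   [S ::= south that]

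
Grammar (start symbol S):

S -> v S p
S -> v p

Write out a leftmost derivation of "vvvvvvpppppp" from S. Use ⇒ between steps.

S ⇒ vSp ⇒ vvSpp ⇒ vvvSppp ⇒ vvvvSpppp ⇒ vvvvvSppppp ⇒ vvvvvvpppppp

S ⇒ vSp   [S -> v S p]
vSp ⇒ vvSpp   [S -> v S p]
vvSpp ⇒ vvvSppp   [S -> v S p]
vvvSppp ⇒ vvvvSpppp   [S -> v S p]
vvvvSpppp ⇒ vvvvvSppppp   [S -> v S p]
vvvvvSppppp ⇒ vvvvvvpppppp   [S -> v p]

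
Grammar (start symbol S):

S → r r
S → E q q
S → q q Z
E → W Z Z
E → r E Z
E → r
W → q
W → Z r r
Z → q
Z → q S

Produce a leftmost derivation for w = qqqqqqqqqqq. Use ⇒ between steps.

S ⇒ Eqq   [S → E q q]
Eqq ⇒ WZZqq   [E → W Z Z]
WZZqq ⇒ qZZqq   [W → q]
qZZqq ⇒ qqSZqq   [Z → q S]
qqSZqq ⇒ qqqqZZqq   [S → q q Z]
qqqqZZqq ⇒ qqqqqZqq   [Z → q]
qqqqqZqq ⇒ qqqqqqSqq   [Z → q S]
qqqqqqSqq ⇒ qqqqqqqqZqq   [S → q q Z]
qqqqqqqqZqq ⇒ qqqqqqqqqqq   [Z → q]

S⇒Eqq⇒WZZqq⇒qZZqq⇒qqSZqq⇒qqqqZZqq⇒qqqqqZqq⇒qqqqqqSqq⇒qqqqqqqqZqq⇒qqqqqqqqqqq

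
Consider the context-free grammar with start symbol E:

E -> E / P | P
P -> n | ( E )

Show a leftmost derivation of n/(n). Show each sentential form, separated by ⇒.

E ⇒ E/P ⇒ P/P ⇒ n/P ⇒ n/(E) ⇒ n/(P) ⇒ n/(n)

E ⇒ E/P   [E -> E / P]
E/P ⇒ P/P   [E -> P]
P/P ⇒ n/P   [P -> n]
n/P ⇒ n/(E)   [P -> ( E )]
n/(E) ⇒ n/(P)   [E -> P]
n/(P) ⇒ n/(n)   [P -> n]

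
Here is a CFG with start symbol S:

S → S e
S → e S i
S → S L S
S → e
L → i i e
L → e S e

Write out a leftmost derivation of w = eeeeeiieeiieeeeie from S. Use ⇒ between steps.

S⇒Se⇒eSie⇒eSLSie⇒eSeLSie⇒eeeLSie⇒eeeeSeSie⇒eeeeSLSeSie⇒eeeeSLSLSeSie⇒eeeeeLSLSeSie⇒eeeeeiieSLSeSie⇒eeeeeiieeLSeSie⇒eeeeeiieeiieSeSie⇒eeeeeiieeiieeeSie⇒eeeeeiieeiieeeeie

S ⇒ Se   [S → S e]
Se ⇒ eSie   [S → e S i]
eSie ⇒ eSLSie   [S → S L S]
eSLSie ⇒ eSeLSie   [S → S e]
eSeLSie ⇒ eeeLSie   [S → e]
eeeLSie ⇒ eeeeSeSie   [L → e S e]
eeeeSeSie ⇒ eeeeSLSeSie   [S → S L S]
eeeeSLSeSie ⇒ eeeeSLSLSeSie   [S → S L S]
eeeeSLSLSeSie ⇒ eeeeeLSLSeSie   [S → e]
eeeeeLSLSeSie ⇒ eeeeeiieSLSeSie   [L → i i e]
eeeeeiieSLSeSie ⇒ eeeeeiieeLSeSie   [S → e]
eeeeeiieeLSeSie ⇒ eeeeeiieeiieSeSie   [L → i i e]
eeeeeiieeiieSeSie ⇒ eeeeeiieeiieeeSie   [S → e]
eeeeeiieeiieeeSie ⇒ eeeeeiieeiieeeeie   [S → e]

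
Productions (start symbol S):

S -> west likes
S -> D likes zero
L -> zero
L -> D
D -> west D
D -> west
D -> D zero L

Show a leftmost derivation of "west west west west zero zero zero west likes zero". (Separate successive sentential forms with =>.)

S => D likes zero   [S -> D likes zero]
D likes zero => west D likes zero   [D -> west D]
west D likes zero => west west D likes zero   [D -> west D]
west west D likes zero => west west D zero L likes zero   [D -> D zero L]
west west D zero L likes zero => west west D zero L zero L likes zero   [D -> D zero L]
west west D zero L zero L likes zero => west west west D zero L zero L likes zero   [D -> west D]
west west west D zero L zero L likes zero => west west west west zero L zero L likes zero   [D -> west]
west west west west zero L zero L likes zero => west west west west zero zero zero L likes zero   [L -> zero]
west west west west zero zero zero L likes zero => west west west west zero zero zero D likes zero   [L -> D]
west west west west zero zero zero D likes zero => west west west west zero zero zero west likes zero   [D -> west]

S => D likes zero => west D likes zero => west west D likes zero => west west D zero L likes zero => west west D zero L zero L likes zero => west west west D zero L zero L likes zero => west west west west zero L zero L likes zero => west west west west zero zero zero L likes zero => west west west west zero zero zero D likes zero => west west west west zero zero zero west likes zero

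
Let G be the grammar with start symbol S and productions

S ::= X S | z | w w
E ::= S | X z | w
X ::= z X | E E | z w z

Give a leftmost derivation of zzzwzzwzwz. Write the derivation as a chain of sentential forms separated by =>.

S => XS => zXS => zzXS => zzEES => zzXzES => zzEEzES => zzXzEzES => zzzwzzEzES => zzzwzzwzES => zzzwzzwzwS => zzzwzzwzwz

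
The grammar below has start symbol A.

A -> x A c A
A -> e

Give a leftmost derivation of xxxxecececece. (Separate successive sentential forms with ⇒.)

A ⇒ xAcA ⇒ xxAcAcA ⇒ xxxAcAcAcA ⇒ xxxxAcAcAcAcA ⇒ xxxxecAcAcAcA ⇒ xxxxececAcAcA ⇒ xxxxecececAcA ⇒ xxxxececececA ⇒ xxxxecececece

A ⇒ xAcA   [A -> x A c A]
xAcA ⇒ xxAcAcA   [A -> x A c A]
xxAcAcA ⇒ xxxAcAcAcA   [A -> x A c A]
xxxAcAcAcA ⇒ xxxxAcAcAcAcA   [A -> x A c A]
xxxxAcAcAcAcA ⇒ xxxxecAcAcAcA   [A -> e]
xxxxecAcAcAcA ⇒ xxxxececAcAcA   [A -> e]
xxxxececAcAcA ⇒ xxxxecececAcA   [A -> e]
xxxxecececAcA ⇒ xxxxececececA   [A -> e]
xxxxececececA ⇒ xxxxecececece   [A -> e]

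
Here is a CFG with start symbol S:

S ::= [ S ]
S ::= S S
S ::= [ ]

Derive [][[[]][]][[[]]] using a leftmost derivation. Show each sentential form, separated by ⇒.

S ⇒ SS ⇒ SSS ⇒ []SS ⇒ [][S]S ⇒ [][SS]S ⇒ [][[S]S]S ⇒ [][[[]]S]S ⇒ [][[[]][]]S ⇒ [][[[]][]][S] ⇒ [][[[]][]][[S]] ⇒ [][[[]][]][[[]]]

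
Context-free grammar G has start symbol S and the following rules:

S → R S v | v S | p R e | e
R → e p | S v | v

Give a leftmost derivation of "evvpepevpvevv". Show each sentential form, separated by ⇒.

S⇒RSv⇒SvSv⇒evSv⇒evRSvv⇒evSvSvv⇒evvSvSvv⇒evvpRevSvv⇒evvpepevSvv⇒evvpepevpRevv⇒evvpepevpvevv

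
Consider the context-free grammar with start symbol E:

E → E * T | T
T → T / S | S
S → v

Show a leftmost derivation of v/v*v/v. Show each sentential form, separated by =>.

E => E*T   [E → E * T]
E*T => T*T   [E → T]
T*T => T/S*T   [T → T / S]
T/S*T => S/S*T   [T → S]
S/S*T => v/S*T   [S → v]
v/S*T => v/v*T   [S → v]
v/v*T => v/v*T/S   [T → T / S]
v/v*T/S => v/v*S/S   [T → S]
v/v*S/S => v/v*v/S   [S → v]
v/v*v/S => v/v*v/v   [S → v]

E => E*T => T*T => T/S*T => S/S*T => v/S*T => v/v*T => v/v*T/S => v/v*S/S => v/v*v/S => v/v*v/v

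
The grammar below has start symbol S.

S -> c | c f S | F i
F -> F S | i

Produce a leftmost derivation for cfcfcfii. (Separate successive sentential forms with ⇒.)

S⇒cfS⇒cfcfS⇒cfcfcfS⇒cfcfcfFi⇒cfcfcfii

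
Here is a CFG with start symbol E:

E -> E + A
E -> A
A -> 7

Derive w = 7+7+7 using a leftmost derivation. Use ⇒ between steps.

E ⇒ E+A   [E -> E + A]
E+A ⇒ E+A+A   [E -> E + A]
E+A+A ⇒ A+A+A   [E -> A]
A+A+A ⇒ 7+A+A   [A -> 7]
7+A+A ⇒ 7+7+A   [A -> 7]
7+7+A ⇒ 7+7+7   [A -> 7]

E ⇒ E+A ⇒ E+A+A ⇒ A+A+A ⇒ 7+A+A ⇒ 7+7+A ⇒ 7+7+7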